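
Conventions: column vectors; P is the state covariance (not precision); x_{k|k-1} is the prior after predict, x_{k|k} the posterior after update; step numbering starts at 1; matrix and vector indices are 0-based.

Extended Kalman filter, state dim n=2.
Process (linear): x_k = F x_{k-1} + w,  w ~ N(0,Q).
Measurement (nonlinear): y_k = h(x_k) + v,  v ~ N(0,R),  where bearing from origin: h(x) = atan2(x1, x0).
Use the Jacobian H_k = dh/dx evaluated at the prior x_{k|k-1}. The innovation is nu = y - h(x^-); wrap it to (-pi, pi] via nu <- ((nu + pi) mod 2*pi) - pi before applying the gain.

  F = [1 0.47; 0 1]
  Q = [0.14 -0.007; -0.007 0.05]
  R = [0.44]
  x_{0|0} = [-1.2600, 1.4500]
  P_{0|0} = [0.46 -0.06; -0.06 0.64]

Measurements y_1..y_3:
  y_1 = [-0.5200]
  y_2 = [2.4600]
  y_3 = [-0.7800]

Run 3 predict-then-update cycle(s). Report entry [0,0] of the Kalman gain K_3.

K[0,0] = -0.2333

step 1: x^-=[-0.5785, 1.4500]  P^-=[0.6850 0.2338; 0.2338 0.6900]  H_jac=[-0.5950 -0.2374]  S=[0.7874]  K=[-0.5881; -0.3847]  nu=[-2.4704]  x^+=[0.8743, 2.4003]  P^+=[0.4127 0.0557; 0.0557 0.5735]
step 2: x^-=[2.0024, 2.4003]  P^-=[0.7317 0.3182; 0.3182 0.6235]  H_jac=[-0.2457 0.2049]  S=[0.4783]  K=[-0.2395; 0.1037]  nu=[1.5845]  x^+=[1.6230, 2.5646]  P^+=[0.7043 0.3301; 0.3301 0.6183]
step 3: x^-=[2.8284, 2.5646]  P^-=[1.2912 0.6137; 0.6137 0.6683]  H_jac=[-0.1759 0.1940]  S=[0.4632]  K=[-0.2333; 0.0469]  nu=[-1.5165]  x^+=[3.1822, 2.4936]  P^+=[1.2660 0.6188; 0.6188 0.6673]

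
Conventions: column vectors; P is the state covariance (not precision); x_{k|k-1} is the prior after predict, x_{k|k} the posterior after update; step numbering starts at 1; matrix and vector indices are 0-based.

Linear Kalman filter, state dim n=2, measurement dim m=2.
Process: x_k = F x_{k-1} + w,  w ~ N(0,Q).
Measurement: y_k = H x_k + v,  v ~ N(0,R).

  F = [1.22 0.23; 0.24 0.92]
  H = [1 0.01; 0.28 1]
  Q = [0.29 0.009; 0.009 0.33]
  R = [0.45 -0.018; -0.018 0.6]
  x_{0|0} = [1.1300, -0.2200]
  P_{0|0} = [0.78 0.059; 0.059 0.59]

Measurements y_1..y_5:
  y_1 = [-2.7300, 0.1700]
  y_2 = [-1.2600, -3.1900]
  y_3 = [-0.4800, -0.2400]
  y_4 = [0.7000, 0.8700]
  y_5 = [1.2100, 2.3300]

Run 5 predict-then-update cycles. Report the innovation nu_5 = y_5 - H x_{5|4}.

step 1: x^-=[1.3280, 0.0688]  P^-=[1.5153 0.4317; 0.4317 0.9004]  S=[1.9740 0.8482; 0.8482 1.8609]  K=[0.7115 0.1357; -0.0156 0.5559]  nu=[-4.0587, -0.2706]  x^+=[-1.5965, -0.0183]  P^+=[0.3179 -0.0204; -0.0204 0.3395]
step 2: x^-=[-1.9519, -0.4000]  P^-=[0.7697 0.1499; 0.1499 0.6267]  S=[1.2228 0.3541; 0.3541 1.3710]  K=[0.5983 0.1120; -0.0146 0.4915]  nu=[0.6959, -2.2434]  x^+=[-1.7869, -1.5128]  P^+=[0.2674 -0.0184; -0.0184 0.3003]
step 3: x^-=[-2.5279, -1.8207]  P^-=[0.6935 0.1291; 0.1291 0.5915]  S=[1.1462 0.3116; 0.3116 1.3181]  K=[0.5766 0.1090; -0.0124 0.4791]  nu=[2.0661, 2.2885]  x^+=[-1.0872, -0.7500]  P^+=[0.2577 -0.0171; -0.0171 0.2925]
step 4: x^-=[-1.4989, -0.9509]  P^-=[0.6794 0.1262; 0.1262 0.5848]  S=[1.1320 0.3046; 0.3046 1.3087]  K=[0.5721 0.1086; -0.0116 0.4766]  nu=[2.2084, 2.2406]  x^+=[0.0078, 0.0912]  P^+=[0.2556 -0.0167; -0.0167 0.2908]
step 5: x^-=[0.0305, 0.0858]  P^-=[0.6765 0.1257; 0.1257 0.5835]  S=[1.1291 0.3033; 0.3033 1.3069]  K=[0.5711 0.1086; -0.0114 0.4760]  nu=[1.1786, 2.2357]  x^+=[0.9464, 1.1366]  P^+=[0.2552 -0.0166; -0.0166 0.2905]

innov = [1.1786, 2.2357]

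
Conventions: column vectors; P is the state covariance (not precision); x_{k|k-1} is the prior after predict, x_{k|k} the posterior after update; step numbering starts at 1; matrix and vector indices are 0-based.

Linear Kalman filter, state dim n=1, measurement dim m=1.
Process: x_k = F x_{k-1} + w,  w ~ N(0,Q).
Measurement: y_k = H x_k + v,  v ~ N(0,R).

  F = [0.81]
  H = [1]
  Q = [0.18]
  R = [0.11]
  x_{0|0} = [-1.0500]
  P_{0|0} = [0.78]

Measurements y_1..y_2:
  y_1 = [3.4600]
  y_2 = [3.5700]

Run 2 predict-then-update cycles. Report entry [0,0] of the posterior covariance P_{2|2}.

P_post[0,0] = 0.0757

step 1: x^-=[-0.8505]  P^-=[0.6918]  S=[0.8018]  K=[0.8628]  nu=[4.3105]  x^+=[2.8686]  P^+=[0.0949]
step 2: x^-=[2.3236]  P^-=[0.2423]  S=[0.3523]  K=[0.6877]  nu=[1.2464]  x^+=[3.1808]  P^+=[0.0757]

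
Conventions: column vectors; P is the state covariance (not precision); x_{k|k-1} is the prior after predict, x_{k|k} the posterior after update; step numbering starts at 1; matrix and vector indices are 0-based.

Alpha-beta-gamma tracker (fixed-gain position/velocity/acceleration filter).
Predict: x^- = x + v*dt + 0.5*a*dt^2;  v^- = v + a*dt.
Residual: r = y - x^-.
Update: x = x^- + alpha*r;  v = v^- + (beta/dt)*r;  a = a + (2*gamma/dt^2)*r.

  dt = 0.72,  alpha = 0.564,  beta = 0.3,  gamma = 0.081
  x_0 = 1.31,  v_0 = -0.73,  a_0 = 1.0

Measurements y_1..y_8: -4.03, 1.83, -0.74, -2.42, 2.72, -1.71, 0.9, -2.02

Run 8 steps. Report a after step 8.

step 1: x_pred=1.0436  r=-5.0736  x^+=-1.8179  v^+=-2.1240  a^+=-0.5855
step 2: x_pred=-3.4990  r=5.3290  x^+=-0.4934  v^+=-0.3252  a^+=1.0798
step 3: x_pred=-0.4477  r=-0.2923  x^+=-0.6125  v^+=0.3305  a^+=0.9884
step 4: x_pred=-0.1184  r=-2.3016  x^+=-1.4165  v^+=0.0832  a^+=0.2692
step 5: x_pred=-1.2869  r=4.0069  x^+=0.9730  v^+=1.9465  a^+=1.5213
step 6: x_pred=2.7688  r=-4.4788  x^+=0.2428  v^+=1.1757  a^+=0.1217
step 7: x_pred=1.1208  r=-0.2208  x^+=0.9963  v^+=1.1713  a^+=0.0527
step 8: x_pred=1.8533  r=-3.8733  x^+=-0.3313  v^+=-0.4046  a^+=-1.1577

a_post = -1.1577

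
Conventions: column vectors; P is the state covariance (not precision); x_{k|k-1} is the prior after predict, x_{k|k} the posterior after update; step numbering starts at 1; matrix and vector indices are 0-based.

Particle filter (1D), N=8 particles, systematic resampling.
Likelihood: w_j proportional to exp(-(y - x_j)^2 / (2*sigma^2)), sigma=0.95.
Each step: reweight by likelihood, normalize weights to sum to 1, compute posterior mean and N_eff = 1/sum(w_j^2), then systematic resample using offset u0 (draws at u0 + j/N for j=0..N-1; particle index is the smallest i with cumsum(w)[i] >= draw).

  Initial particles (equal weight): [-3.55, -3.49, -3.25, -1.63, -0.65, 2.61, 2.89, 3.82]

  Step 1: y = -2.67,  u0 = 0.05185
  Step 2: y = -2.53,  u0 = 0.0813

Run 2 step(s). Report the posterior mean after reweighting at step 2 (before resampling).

post_mean = -2.9671

step 1: w=[0.2306, 0.2440, 0.2939, 0.1945, 0.0369, 0.0000, 0.0000, 0.0000]  mean=-2.9666  Neff=4.1961  idx=[0, 0, 1, 1, 2, 2, 3, 3]
step 2: w=[0.1101, 0.1101, 0.1176, 0.1176, 0.1471, 0.1471, 0.1251, 0.1251]  mean=-2.9671  Neff=7.9036  idx=[0, 1, 2, 4, 4, 5, 6, 7]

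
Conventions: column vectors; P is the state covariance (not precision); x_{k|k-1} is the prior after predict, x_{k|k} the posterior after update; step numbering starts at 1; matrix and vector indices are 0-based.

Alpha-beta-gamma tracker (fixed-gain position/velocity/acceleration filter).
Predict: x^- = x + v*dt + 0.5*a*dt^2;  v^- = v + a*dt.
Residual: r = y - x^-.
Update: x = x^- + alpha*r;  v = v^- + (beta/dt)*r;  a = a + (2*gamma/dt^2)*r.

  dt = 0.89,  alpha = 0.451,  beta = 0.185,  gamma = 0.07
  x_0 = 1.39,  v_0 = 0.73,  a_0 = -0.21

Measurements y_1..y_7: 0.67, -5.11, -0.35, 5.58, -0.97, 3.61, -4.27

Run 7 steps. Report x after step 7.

step 1: x_pred=1.9565  r=-1.2865  x^+=1.3763  v^+=0.2757  a^+=-0.4374
step 2: x_pred=1.4484  r=-6.5584  x^+=-1.5094  v^+=-1.4769  a^+=-1.5966
step 3: x_pred=-3.4562  r=3.1062  x^+=-2.0553  v^+=-2.2521  a^+=-1.0476
step 4: x_pred=-4.4746  r=10.0546  x^+=0.0600  v^+=-1.0945  a^+=0.7295
step 5: x_pred=-0.6251  r=-0.3449  x^+=-0.7807  v^+=-0.5169  a^+=0.6686
step 6: x_pred=-0.9759  r=4.5859  x^+=1.0923  v^+=1.0314  a^+=1.4791
step 7: x_pred=2.5961  r=-6.8661  x^+=-0.5005  v^+=0.9206  a^+=0.2656

x_post = -0.5005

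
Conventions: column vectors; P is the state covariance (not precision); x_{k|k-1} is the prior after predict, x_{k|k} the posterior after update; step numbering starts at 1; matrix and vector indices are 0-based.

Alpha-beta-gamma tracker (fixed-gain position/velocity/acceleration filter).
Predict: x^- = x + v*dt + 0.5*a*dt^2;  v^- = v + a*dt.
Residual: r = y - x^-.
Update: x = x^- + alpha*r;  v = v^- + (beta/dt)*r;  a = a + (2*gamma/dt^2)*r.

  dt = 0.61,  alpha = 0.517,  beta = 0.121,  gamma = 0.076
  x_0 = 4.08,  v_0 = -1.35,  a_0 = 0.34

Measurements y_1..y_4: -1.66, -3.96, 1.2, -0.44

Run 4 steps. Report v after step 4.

v_post = -3.6364

step 1: x_pred=3.3198  r=-4.9798  x^+=0.7452  v^+=-2.1304  a^+=-1.6942
step 2: x_pred=-0.8695  r=-3.0905  x^+=-2.4673  v^+=-3.7769  a^+=-2.9566
step 3: x_pred=-5.3213  r=6.5213  x^+=-1.9498  v^+=-4.2869  a^+=-0.2927
step 4: x_pred=-4.6192  r=4.1792  x^+=-2.4586  v^+=-3.6364  a^+=1.4144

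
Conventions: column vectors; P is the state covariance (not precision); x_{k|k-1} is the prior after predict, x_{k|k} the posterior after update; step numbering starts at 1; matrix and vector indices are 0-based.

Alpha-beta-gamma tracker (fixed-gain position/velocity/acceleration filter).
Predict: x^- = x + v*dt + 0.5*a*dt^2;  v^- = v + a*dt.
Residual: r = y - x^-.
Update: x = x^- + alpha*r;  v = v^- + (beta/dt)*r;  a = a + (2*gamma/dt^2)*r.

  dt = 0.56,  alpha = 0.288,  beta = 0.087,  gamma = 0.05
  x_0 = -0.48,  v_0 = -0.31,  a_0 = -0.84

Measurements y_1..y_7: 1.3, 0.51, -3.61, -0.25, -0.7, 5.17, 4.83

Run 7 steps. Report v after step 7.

v_post = 2.2262

step 1: x_pred=-0.7853  r=2.0853  x^+=-0.1847  v^+=-0.4564  a^+=-0.1750
step 2: x_pred=-0.4678  r=0.9778  x^+=-0.1862  v^+=-0.4025  a^+=0.1368
step 3: x_pred=-0.3902  r=-3.2198  x^+=-1.3175  v^+=-0.8262  a^+=-0.8900
step 4: x_pred=-1.9197  r=1.6697  x^+=-1.4388  v^+=-1.0652  a^+=-0.3575
step 5: x_pred=-2.0914  r=1.3914  x^+=-1.6907  v^+=-1.0492  a^+=0.0861
step 6: x_pred=-2.2647  r=7.4347  x^+=-0.1235  v^+=0.1540  a^+=2.4569
step 7: x_pred=0.3480  r=4.4820  x^+=1.6388  v^+=2.2262  a^+=3.8861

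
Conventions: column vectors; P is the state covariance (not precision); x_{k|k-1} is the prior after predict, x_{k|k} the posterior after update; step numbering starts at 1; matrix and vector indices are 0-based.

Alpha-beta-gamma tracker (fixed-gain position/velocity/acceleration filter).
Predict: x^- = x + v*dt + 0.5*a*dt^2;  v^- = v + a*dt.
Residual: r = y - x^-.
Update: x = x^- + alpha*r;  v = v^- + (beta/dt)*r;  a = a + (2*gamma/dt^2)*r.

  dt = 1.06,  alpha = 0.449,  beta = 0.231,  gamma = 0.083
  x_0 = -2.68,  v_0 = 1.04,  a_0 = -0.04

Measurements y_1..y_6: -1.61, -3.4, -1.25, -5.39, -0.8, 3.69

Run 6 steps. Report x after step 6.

x_post = -0.9392

step 1: x_pred=-1.6001  r=-0.0099  x^+=-1.6045  v^+=0.9954  a^+=-0.0415
step 2: x_pred=-0.5727  r=-2.8273  x^+=-1.8421  v^+=0.3353  a^+=-0.4592
step 3: x_pred=-1.7446  r=0.4946  x^+=-1.5226  v^+=-0.0436  a^+=-0.3861
step 4: x_pred=-1.7857  r=-3.6043  x^+=-3.4040  v^+=-1.2383  a^+=-0.9186
step 5: x_pred=-5.2327  r=4.4327  x^+=-3.2424  v^+=-1.2460  a^+=-0.2637
step 6: x_pred=-4.7114  r=8.4014  x^+=-0.9392  v^+=0.3053  a^+=0.9775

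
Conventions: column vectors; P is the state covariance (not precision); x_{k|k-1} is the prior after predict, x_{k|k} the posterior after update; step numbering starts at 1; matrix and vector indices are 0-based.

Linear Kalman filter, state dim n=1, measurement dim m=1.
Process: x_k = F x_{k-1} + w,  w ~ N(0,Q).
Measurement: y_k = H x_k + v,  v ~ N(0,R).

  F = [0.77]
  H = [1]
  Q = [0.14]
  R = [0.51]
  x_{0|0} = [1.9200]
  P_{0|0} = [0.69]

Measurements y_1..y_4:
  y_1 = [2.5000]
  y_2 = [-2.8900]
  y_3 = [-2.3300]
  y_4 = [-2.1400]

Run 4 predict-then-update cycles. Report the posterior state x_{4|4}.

x_post = [-1.1103]

step 1: x^-=[1.4784]  P^-=[0.5491]  S=[1.0591]  K=[0.5185]  nu=[1.0216]  x^+=[2.0081]  P^+=[0.2644]
step 2: x^-=[1.5462]  P^-=[0.2968]  S=[0.8068]  K=[0.3679]  nu=[-4.4362]  x^+=[-0.0857]  P^+=[0.1876]
step 3: x^-=[-0.0660]  P^-=[0.2512]  S=[0.7612]  K=[0.3300]  nu=[-2.2640]  x^+=[-0.8132]  P^+=[0.1683]
step 4: x^-=[-0.6261]  P^-=[0.2398]  S=[0.7498]  K=[0.3198]  nu=[-1.5139]  x^+=[-1.1103]  P^+=[0.1631]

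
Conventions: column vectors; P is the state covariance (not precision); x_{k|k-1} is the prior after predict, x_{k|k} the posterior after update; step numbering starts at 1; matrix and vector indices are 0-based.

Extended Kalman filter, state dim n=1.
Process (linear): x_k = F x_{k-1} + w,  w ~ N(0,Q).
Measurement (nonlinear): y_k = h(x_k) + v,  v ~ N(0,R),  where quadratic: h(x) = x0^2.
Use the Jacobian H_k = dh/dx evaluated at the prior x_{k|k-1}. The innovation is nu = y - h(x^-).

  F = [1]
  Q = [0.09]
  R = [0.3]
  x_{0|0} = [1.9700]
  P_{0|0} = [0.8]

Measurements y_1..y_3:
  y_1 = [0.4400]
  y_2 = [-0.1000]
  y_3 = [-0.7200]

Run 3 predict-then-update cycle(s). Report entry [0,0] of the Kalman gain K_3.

step 1: x^-=[1.9700]  P^-=[0.8900]  H_jac=[3.9400]  S=[14.1160]  K=[0.2484]  nu=[-3.4409]  x^+=[1.1152]  P^+=[0.0189]
step 2: x^-=[1.1152]  P^-=[0.1089]  H_jac=[2.2305]  S=[0.8419]  K=[0.2886]  nu=[-1.3438]  x^+=[0.7275]  P^+=[0.0388]
step 3: x^-=[0.7275]  P^-=[0.1288]  H_jac=[1.4549]  S=[0.5727]  K=[0.3273]  nu=[-1.2492]  x^+=[0.3187]  P^+=[0.0675]

K[0,0] = 0.3273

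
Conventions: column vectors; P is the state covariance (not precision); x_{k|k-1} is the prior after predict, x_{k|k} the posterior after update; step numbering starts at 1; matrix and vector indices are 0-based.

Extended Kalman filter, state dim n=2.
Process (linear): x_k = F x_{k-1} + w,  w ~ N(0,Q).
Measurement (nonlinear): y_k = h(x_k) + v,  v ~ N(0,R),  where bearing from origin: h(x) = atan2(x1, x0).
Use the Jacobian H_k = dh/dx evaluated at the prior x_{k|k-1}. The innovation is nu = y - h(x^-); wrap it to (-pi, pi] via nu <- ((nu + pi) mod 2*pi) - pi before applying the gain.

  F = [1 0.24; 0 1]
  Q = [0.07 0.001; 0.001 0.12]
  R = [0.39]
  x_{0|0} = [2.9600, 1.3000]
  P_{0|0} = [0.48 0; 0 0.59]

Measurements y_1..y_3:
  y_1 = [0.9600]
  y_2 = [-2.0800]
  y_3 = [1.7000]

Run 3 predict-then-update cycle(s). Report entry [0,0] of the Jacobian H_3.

step 1: x^-=[3.2720, 1.3000]  P^-=[0.5840 0.1426; 0.1426 0.7100]  H_jac=[-0.1049 0.2640]  S=[0.4380]  K=[-0.0539; 0.3937]  nu=[0.5818]  x^+=[3.2406, 1.5291]  P^+=[0.5827 0.1519; 0.1519 0.6421]
step 2: x^-=[3.6076, 1.5291]  P^-=[0.7626 0.3070; 0.3070 0.7621]  H_jac=[-0.0996 0.2350]  S=[0.4253]  K=[-0.0090; 0.3492]  nu=[-2.4809]  x^+=[3.6299, 0.6628]  P^+=[0.7626 0.3083; 0.3083 0.7102]
step 3: x^-=[3.7889, 0.6628]  P^-=[1.0215 0.4798; 0.4798 0.8302]  H_jac=[-0.0448 0.2561]  S=[0.4355]  K=[0.1771; 0.4389]  nu=[1.5268]  x^+=[4.0593, 1.3329]  P^+=[1.0078 0.4459; 0.4459 0.7464]

H_jac[0,0] = -0.0448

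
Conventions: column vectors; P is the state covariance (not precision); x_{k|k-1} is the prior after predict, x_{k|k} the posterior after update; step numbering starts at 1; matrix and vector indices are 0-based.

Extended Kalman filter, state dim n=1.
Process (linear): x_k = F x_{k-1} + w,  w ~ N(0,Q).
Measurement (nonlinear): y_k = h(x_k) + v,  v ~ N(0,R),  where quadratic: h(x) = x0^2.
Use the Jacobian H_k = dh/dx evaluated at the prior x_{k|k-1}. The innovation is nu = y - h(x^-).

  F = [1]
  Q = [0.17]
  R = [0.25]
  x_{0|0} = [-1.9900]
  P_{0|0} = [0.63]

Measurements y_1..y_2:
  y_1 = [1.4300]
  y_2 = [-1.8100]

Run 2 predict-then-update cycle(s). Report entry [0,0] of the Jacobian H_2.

step 1: x^-=[-1.9900]  P^-=[0.8000]  H_jac=[-3.9800]  S=[12.9223]  K=[-0.2464]  nu=[-2.5301]  x^+=[-1.3666]  P^+=[0.0155]
step 2: x^-=[-1.3666]  P^-=[0.1855]  H_jac=[-2.7332]  S=[1.6356]  K=[-0.3099]  nu=[-3.6776]  x^+=[-0.2267]  P^+=[0.0284]

H_jac[0,0] = -2.7332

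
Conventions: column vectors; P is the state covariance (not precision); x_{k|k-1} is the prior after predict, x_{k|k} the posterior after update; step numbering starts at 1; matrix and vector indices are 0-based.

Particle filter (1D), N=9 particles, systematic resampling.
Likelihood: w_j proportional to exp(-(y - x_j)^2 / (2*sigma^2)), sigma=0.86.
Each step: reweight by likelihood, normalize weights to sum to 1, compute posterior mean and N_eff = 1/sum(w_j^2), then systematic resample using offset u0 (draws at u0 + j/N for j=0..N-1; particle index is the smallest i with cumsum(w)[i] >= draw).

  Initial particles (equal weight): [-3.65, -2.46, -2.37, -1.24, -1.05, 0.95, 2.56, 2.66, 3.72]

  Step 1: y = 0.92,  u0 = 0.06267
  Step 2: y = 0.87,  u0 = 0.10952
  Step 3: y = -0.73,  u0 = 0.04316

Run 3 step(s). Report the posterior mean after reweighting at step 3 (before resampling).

post_mean = 0.9506

step 1: w=[0.0000, 0.0003, 0.0005, 0.0302, 0.0514, 0.7077, 0.1149, 0.0915, 0.0035]  mean=1.1297  Neff=1.9012  idx=[4, 5, 5, 5, 5, 5, 5, 6, 7]
step 2: w=[0.0131, 0.1576, 0.1576, 0.1576, 0.1576, 0.1576, 0.1576, 0.0230, 0.0181]  mean=0.9918  Neff=6.6615  idx=[1, 2, 3, 3, 4, 5, 5, 6, 8]
step 3: w=[0.1250, 0.1250, 0.1250, 0.1250, 0.1250, 0.1250, 0.1250, 0.1250, 0.0004]  mean=0.9506  Neff=8.0057  idx=[0, 1, 2, 3, 3, 4, 5, 6, 7]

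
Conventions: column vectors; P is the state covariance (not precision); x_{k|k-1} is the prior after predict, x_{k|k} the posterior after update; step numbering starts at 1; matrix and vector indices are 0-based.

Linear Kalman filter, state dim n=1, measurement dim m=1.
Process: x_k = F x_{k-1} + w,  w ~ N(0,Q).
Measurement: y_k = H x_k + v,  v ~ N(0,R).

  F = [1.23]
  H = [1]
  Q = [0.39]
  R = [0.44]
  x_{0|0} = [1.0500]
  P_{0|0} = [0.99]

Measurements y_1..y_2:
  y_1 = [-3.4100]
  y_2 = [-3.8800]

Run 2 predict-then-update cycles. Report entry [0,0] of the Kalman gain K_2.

K[0,0] = 0.6788

step 1: x^-=[1.2915]  P^-=[1.8878]  S=[2.3278]  K=[0.8110]  nu=[-4.7015]  x^+=[-2.5213]  P^+=[0.3568]
step 2: x^-=[-3.1012]  P^-=[0.9298]  S=[1.3698]  K=[0.6788]  nu=[-0.7788]  x^+=[-3.6299]  P^+=[0.2987]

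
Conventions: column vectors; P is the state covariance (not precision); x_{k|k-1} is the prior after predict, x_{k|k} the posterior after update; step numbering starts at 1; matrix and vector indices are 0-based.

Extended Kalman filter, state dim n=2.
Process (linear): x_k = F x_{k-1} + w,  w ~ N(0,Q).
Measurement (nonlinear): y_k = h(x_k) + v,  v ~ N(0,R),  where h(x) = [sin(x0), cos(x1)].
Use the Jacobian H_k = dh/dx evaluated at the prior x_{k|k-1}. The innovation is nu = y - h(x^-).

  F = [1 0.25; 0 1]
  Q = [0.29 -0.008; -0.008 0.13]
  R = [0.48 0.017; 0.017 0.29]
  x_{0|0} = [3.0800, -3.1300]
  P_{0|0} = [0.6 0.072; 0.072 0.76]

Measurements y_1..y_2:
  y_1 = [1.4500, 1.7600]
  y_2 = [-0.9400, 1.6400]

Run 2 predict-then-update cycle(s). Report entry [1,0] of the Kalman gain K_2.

K[1,0] = 0.2205

step 1: x^-=[2.2975, -3.1300]  P^-=[0.9735 0.2540; 0.2540 0.8900]  H_jac=[-0.6644 0.0000; 0.0000 0.0116]  S=[0.9097 0.0150; 0.0150 0.2901]  K=[-0.7118 0.0471; -0.1863 0.0452]  nu=[0.7026, 2.7599]  x^+=[1.9273, -3.1361]  P^+=[0.5130 0.1334; 0.1334 0.8581]
step 2: x^-=[1.1433, -3.1361]  P^-=[0.9233 0.3399; 0.3399 0.9881]  H_jac=[0.4146 0.0000; 0.0000 0.0055]  S=[0.6387 0.0178; 0.0178 0.2900]  K=[0.6002 -0.0303; 0.2205 0.0053]  nu=[-1.8500, 2.6400]  x^+=[-0.0472, -3.5300]  P^+=[0.6936 0.2555; 0.2555 0.9570]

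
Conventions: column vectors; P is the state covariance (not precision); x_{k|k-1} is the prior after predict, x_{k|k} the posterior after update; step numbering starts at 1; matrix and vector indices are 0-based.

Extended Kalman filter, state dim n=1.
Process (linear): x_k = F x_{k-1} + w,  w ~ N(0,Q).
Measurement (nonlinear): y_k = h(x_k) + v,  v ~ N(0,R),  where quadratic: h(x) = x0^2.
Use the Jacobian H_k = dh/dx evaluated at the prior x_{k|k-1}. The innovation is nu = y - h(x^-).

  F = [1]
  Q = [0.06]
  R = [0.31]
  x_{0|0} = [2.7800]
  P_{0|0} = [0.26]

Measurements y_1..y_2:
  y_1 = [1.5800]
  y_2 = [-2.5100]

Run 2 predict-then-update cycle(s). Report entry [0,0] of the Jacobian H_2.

H_jac[0,0] = 3.4155

step 1: x^-=[2.7800]  P^-=[0.3200]  H_jac=[5.5600]  S=[10.2024]  K=[0.1744]  nu=[-6.1484]  x^+=[1.7078]  P^+=[0.0097]
step 2: x^-=[1.7078]  P^-=[0.0697]  H_jac=[3.4155]  S=[1.1234]  K=[0.2120]  nu=[-5.4265]  x^+=[0.5574]  P^+=[0.0192]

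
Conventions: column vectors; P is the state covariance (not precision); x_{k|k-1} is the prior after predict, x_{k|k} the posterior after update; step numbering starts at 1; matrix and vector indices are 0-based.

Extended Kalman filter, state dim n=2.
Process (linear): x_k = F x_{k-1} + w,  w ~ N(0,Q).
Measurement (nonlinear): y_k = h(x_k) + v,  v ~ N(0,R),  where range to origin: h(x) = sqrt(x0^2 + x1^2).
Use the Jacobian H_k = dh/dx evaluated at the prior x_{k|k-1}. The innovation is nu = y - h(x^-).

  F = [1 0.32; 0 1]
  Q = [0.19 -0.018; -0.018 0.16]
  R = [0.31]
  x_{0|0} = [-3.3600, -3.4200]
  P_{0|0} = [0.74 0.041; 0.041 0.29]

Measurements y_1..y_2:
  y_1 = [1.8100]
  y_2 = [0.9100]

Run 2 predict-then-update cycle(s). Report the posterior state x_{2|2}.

step 1: x^-=[-4.4544, -3.4200]  P^-=[0.9859 0.1158; 0.1158 0.4500]  H_jac=[-0.7932 -0.6090]  S=[1.2090]  K=[-0.7051; -0.3026]  nu=[-3.8059]  x^+=[-1.7707, -2.2682]  P^+=[0.3848 -0.1422; -0.1422 0.3393]
step 2: x^-=[-2.4966, -2.2682]  P^-=[0.5185 -0.0516; -0.0516 0.4993]  H_jac=[-0.7401 -0.6724]  S=[0.7684]  K=[-0.4542; -0.3872]  nu=[-2.4631]  x^+=[-1.3777, -1.3146]  P^+=[0.3600 -0.1868; -0.1868 0.3841]

x_post = [-1.3777, -1.3146]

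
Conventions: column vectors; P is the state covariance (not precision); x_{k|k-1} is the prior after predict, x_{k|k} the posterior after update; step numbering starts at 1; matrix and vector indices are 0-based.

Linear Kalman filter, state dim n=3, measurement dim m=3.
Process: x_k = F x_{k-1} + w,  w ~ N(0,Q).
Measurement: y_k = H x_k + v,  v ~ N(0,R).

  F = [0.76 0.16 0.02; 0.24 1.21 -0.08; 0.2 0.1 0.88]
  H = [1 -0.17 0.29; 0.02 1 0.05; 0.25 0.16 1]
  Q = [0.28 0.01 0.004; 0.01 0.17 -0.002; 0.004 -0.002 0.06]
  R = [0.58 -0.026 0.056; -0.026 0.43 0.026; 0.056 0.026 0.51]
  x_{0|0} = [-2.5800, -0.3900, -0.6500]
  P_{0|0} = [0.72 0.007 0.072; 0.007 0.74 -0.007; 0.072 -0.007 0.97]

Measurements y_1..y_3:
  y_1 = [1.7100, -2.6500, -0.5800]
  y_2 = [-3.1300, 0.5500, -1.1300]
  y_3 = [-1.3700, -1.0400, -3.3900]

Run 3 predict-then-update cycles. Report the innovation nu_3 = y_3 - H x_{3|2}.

innov = [-0.1619, 0.1738, -1.9827]

step 1: x^-=[-2.0362, -1.0391, -1.1270]  P^-=[0.7191 0.2856 0.1905; 0.2856 1.3038 0.0623; 0.1905 0.0623 0.8718]  S=[1.4173 0.0922 0.6833; 0.0922 1.7543 0.4231; 0.6833 0.4231 1.5981]  K=[0.4986 0.1483 0.0078; 0.0015 0.7442 0.0165; 0.0250 -0.0817 0.5925]  nu=[3.8964, -1.5138, 1.2223]  x^+=[-0.3083, -2.1395, -0.1818]  P^+=[0.3080 0.0473 -0.0488; 0.0473 0.3212 -0.0354; -0.0488 -0.0354 0.3193]
step 2: x^-=[-0.5803, -2.6483, -0.4356]  P^-=[0.4760 0.1755 0.0288; 0.1755 0.6962 -0.0051; 0.0288 -0.0051 0.3013]  S=[1.0590 0.0446 0.2956; 0.0446 1.1338 0.1950; 0.2956 0.1950 0.8857]  K=[0.4152 0.1432 0.0285; 0.0188 0.6113 0.0286; 0.0138 -0.0522 0.3543]  nu=[-2.8736, 3.2317, -0.1256]  x^+=[-1.3142, -0.7304, -0.6886]  P^+=[0.2556 0.0479 -0.0301; 0.0479 0.2633 -0.0226; -0.0301 -0.0226 0.1912]
step 3: x^-=[-1.1294, -1.1441, -0.9419]  P^-=[0.4450 0.1546 0.0322; 0.1546 0.6048 0.0117; 0.0322 0.0117 0.2083]  S=[1.0250 0.0423 0.2624; 0.0423 1.0429 0.1874; 0.2624 0.1874 0.7938]  K=[0.3998 0.1335 0.0481; 0.0190 0.5749 0.0433; 0.0191 -0.0284 0.2753]  nu=[-0.1619, 0.1738, -1.9827]  x^+=[-1.2664, -1.1332, -1.4957]  P^+=[0.2437 0.0443 -0.0176; 0.0443 0.2476 -0.0126; -0.0176 -0.0126 0.1471]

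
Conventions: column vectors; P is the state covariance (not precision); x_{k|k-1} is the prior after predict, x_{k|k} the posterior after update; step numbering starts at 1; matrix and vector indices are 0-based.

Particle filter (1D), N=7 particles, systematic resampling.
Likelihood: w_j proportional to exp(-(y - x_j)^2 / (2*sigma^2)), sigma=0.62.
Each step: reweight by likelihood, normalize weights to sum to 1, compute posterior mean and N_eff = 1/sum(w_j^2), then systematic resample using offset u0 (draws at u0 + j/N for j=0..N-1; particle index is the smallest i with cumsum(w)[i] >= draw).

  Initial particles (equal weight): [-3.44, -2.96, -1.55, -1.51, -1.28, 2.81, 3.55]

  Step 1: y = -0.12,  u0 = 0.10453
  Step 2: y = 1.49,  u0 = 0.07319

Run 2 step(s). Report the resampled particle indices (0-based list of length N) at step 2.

resampled_idx = [2, 3, 4, 4, 5, 6, 6]

step 1: w=[0.0000, 0.0001, 0.2154, 0.2495, 0.5350, 0.0000, 0.0000]  mean=-1.3955  Neff=2.5327  idx=[2, 3, 3, 4, 4, 4, 4]
step 2: w=[0.0290, 0.0397, 0.0397, 0.2229, 0.2229, 0.2229, 0.2229]  mean=-1.3061  Neff=4.9319  idx=[2, 3, 4, 4, 5, 6, 6]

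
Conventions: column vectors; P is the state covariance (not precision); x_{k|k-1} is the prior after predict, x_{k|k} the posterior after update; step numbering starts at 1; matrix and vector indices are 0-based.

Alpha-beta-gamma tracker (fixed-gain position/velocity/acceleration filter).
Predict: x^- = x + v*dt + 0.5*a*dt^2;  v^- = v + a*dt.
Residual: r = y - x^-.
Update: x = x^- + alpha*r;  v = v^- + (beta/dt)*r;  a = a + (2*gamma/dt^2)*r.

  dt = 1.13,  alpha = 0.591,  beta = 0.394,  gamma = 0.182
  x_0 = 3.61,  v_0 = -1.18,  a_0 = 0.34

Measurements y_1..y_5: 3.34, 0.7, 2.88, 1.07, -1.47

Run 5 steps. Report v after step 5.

v_post = -0.8475

step 1: x_pred=2.4937  r=0.8463  x^+=2.9939  v^+=-0.5007  a^+=0.5813
step 2: x_pred=2.7992  r=-2.0992  x^+=1.5586  v^+=-0.5758  a^+=-0.0171
step 3: x_pred=0.8970  r=1.9830  x^+=2.0689  v^+=0.0963  a^+=0.5482
step 4: x_pred=2.5277  r=-1.4577  x^+=1.6662  v^+=0.2074  a^+=0.1326
step 5: x_pred=1.9853  r=-3.4553  x^+=-0.0568  v^+=-0.8475  a^+=-0.8524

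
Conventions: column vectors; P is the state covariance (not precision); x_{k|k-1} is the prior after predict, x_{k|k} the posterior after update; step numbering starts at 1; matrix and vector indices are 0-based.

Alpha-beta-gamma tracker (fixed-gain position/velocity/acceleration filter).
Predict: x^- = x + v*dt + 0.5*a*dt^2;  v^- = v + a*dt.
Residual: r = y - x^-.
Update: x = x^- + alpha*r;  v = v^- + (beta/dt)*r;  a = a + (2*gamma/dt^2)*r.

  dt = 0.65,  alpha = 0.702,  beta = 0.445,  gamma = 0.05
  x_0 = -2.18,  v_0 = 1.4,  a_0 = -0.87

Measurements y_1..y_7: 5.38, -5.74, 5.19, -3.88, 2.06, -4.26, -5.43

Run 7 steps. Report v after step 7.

step 1: x_pred=-1.4538  r=6.8338  x^+=3.3435  v^+=5.5130  a^+=0.7475
step 2: x_pred=7.0849  r=-12.8249  x^+=-1.9182  v^+=-2.7813  a^+=-2.2880
step 3: x_pred=-4.2093  r=9.3993  x^+=2.3890  v^+=2.1665  a^+=-0.0633
step 4: x_pred=3.7838  r=-7.6638  x^+=-1.5962  v^+=-3.1215  a^+=-1.8772
step 5: x_pred=-4.0217  r=6.0817  x^+=0.2477  v^+=-0.1780  a^+=-0.4378
step 6: x_pred=0.0394  r=-4.2994  x^+=-2.9788  v^+=-3.4061  a^+=-1.4554
step 7: x_pred=-5.5002  r=0.0702  x^+=-5.4509  v^+=-4.3040  a^+=-1.4388

v_post = -4.3040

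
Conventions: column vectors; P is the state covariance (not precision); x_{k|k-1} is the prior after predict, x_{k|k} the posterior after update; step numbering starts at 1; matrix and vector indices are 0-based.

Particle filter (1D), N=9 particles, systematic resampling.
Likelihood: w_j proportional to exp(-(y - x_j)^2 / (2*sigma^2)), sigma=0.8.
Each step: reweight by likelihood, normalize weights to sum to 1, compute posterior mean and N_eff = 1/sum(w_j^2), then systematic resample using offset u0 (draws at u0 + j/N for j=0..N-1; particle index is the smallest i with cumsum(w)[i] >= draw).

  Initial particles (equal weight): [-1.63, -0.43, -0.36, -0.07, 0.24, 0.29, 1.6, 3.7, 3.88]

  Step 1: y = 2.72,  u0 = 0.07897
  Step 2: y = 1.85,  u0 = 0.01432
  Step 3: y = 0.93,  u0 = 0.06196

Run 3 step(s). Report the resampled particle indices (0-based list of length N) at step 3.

resampled_idx = [0, 1, 2, 3, 4, 4, 5, 6, 7]

step 1: w=[0.0000, 0.0004, 0.0005, 0.0019, 0.0067, 0.0081, 0.3080, 0.3876, 0.2868]  mean=3.0432  Neff=3.0537  idx=[6, 6, 6, 7, 7, 7, 8, 8, 8]
step 2: w=[0.2991, 0.2991, 0.2991, 0.0217, 0.0217, 0.0217, 0.0126, 0.0126, 0.0126]  mean=1.8224  Neff=3.6998  idx=[0, 0, 0, 1, 1, 1, 2, 2, 3]
step 3: w=[0.1249, 0.1249, 0.1249, 0.1249, 0.1249, 0.1249, 0.1249, 0.1249, 0.0004]  mean=1.6009  Neff=8.0071  idx=[0, 1, 2, 3, 4, 4, 5, 6, 7]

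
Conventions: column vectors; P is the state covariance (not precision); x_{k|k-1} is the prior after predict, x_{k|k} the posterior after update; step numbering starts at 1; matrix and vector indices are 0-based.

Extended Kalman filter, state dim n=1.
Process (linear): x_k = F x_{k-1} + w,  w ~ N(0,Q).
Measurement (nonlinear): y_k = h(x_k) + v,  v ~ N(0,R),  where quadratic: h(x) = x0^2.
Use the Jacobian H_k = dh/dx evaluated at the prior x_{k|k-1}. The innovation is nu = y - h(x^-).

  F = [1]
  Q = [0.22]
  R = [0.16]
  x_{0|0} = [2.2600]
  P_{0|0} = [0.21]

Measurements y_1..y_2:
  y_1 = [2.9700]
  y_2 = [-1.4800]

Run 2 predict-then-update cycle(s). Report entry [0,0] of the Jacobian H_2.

step 1: x^-=[2.2600]  P^-=[0.4300]  H_jac=[4.5200]  S=[8.9451]  K=[0.2173]  nu=[-2.1376]  x^+=[1.7955]  P^+=[0.0077]
step 2: x^-=[1.7955]  P^-=[0.2277]  H_jac=[3.5911]  S=[3.0963]  K=[0.2641]  nu=[-4.7040]  x^+=[0.5533]  P^+=[0.0118]

H_jac[0,0] = 3.5911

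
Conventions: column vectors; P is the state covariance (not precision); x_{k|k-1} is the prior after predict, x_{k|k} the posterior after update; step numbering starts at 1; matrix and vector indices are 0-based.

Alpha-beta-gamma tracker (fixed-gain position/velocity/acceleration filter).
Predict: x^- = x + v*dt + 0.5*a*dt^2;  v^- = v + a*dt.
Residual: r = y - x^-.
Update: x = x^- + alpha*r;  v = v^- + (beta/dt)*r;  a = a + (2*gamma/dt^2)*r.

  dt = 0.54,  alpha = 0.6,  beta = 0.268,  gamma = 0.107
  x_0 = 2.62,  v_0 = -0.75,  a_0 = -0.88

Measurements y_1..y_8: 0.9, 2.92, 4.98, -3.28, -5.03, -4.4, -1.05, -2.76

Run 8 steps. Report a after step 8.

a_post = 4.9092

step 1: x_pred=2.0867  r=-1.1867  x^+=1.3747  v^+=-1.8142  a^+=-1.7509
step 2: x_pred=0.1398  r=2.7802  x^+=1.8079  v^+=-1.3798  a^+=0.2895
step 3: x_pred=1.1050  r=3.8750  x^+=3.4300  v^+=0.6996  a^+=3.1333
step 4: x_pred=4.2646  r=-7.5446  x^+=-0.2621  v^+=-1.3528  a^+=-2.4036
step 5: x_pred=-1.3431  r=-3.6869  x^+=-3.5552  v^+=-4.4805  a^+=-5.1094
step 6: x_pred=-6.7197  r=2.3197  x^+=-5.3279  v^+=-6.0883  a^+=-3.4070
step 7: x_pred=-9.1123  r=8.0623  x^+=-4.2749  v^+=-3.9268  a^+=2.5098
step 8: x_pred=-6.0295  r=3.2695  x^+=-4.0678  v^+=-0.9489  a^+=4.9092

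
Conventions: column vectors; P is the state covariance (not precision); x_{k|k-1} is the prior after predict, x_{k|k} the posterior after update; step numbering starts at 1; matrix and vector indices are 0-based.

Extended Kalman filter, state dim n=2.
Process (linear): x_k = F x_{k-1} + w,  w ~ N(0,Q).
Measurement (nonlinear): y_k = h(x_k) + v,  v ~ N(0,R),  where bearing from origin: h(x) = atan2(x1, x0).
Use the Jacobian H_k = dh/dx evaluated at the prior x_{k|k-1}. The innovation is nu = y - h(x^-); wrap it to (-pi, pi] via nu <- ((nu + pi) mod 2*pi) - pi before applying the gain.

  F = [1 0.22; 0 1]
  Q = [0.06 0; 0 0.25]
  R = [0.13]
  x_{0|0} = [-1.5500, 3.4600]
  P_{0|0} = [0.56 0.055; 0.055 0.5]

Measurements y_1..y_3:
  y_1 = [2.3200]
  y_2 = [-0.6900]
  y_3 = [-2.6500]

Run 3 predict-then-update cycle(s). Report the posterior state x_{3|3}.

x_post = [1.7888, 5.8070]

step 1: x^-=[-0.7888, 3.4600]  P^-=[0.6684 0.1650; 0.1650 0.7500]  H_jac=[-0.2747 -0.0626]  S=[0.1891]  K=[-1.0259; -0.4882]  nu=[0.5251]  x^+=[-1.3275, 3.2037]  P^+=[0.4694 0.0703; 0.0703 0.7049]
step 2: x^-=[-0.6227, 3.2037]  P^-=[0.5945 0.2254; 0.2254 0.9549]  H_jac=[-0.3008 -0.0585]  S=[0.1950]  K=[-0.9847; -0.6340]  nu=[-2.4528]  x^+=[1.7925, 4.7588]  P^+=[0.4054 0.1037; 0.1037 0.8766]
step 3: x^-=[2.8394, 4.7588]  P^-=[0.5535 0.2965; 0.2965 1.1266]  H_jac=[-0.1550 0.0925]  S=[0.1444]  K=[-0.4040; 0.4031]  nu=[2.6004]  x^+=[1.7888, 5.8070]  P^+=[0.5299 0.3200; 0.3200 1.1031]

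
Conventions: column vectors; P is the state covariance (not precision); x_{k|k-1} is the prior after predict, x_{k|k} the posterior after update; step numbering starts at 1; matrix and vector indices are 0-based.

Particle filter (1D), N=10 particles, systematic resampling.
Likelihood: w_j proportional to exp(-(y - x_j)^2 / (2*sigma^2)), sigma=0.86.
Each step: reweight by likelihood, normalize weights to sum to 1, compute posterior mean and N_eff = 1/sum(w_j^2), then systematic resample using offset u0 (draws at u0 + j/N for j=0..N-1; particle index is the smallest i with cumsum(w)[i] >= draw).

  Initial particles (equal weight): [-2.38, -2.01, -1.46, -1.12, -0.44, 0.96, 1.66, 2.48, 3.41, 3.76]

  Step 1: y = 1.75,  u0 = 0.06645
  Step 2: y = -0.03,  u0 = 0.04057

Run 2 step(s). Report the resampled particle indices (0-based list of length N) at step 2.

step 1: w=[0.0000, 0.0000, 0.0004, 0.0015, 0.0150, 0.2511, 0.3807, 0.2670, 0.0594, 0.0249]  mean=1.8229  Neff=3.5251  idx=[5, 5, 5, 6, 6, 6, 7, 7, 7, 8]
step 2: w=[0.2547, 0.2547, 0.2547, 0.0716, 0.0716, 0.0716, 0.0070, 0.0070, 0.0070, 0.0002]  mean=1.1427  Neff=4.7598  idx=[0, 0, 0, 1, 1, 2, 2, 2, 4, 5]

resampled_idx = [0, 0, 0, 1, 1, 2, 2, 2, 4, 5]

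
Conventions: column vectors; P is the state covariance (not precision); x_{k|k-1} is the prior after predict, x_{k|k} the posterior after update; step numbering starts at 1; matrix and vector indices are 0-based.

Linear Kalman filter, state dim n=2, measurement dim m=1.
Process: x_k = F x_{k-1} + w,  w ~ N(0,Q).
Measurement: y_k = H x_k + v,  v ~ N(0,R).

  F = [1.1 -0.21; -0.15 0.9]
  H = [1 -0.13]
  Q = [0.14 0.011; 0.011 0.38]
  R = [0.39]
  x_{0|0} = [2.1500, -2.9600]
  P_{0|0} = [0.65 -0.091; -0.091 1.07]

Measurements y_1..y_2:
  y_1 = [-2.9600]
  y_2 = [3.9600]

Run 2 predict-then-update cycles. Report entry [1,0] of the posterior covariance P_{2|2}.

step 1: x^-=[2.9866, -2.9865]  P^-=[1.0157 -0.3914; -0.3914 1.2859]  S=[1.5292]  K=[0.6975; -0.3653]  nu=[-6.3348]  x^+=[-1.4319, -0.6725]  P^+=[0.2718 -0.0018; -0.0018 1.0818]
step 2: x^-=[-1.4338, -0.3905]  P^-=[0.5174 -0.2402; -0.2402 1.2629]  S=[0.9912]  K=[0.5535; -0.4079]  nu=[5.3431]  x^+=[1.5236, -2.5701]  P^+=[0.2137 -0.0164; -0.0164 1.0980]

P_post[1,0] = -0.0164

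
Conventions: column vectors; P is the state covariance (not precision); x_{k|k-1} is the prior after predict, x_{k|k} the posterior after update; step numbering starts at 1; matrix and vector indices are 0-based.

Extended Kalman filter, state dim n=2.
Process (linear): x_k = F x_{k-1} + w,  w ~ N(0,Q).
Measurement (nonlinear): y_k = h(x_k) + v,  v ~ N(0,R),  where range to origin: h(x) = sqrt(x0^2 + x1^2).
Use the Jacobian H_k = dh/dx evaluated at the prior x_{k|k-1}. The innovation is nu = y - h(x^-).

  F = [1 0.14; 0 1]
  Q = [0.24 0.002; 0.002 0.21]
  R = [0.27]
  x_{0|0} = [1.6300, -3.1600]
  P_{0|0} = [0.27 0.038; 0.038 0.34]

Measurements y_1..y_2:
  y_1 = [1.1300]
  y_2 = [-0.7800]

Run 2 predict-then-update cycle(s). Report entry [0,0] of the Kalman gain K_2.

K[0,0] = 0.1566

step 1: x^-=[1.1876, -3.1600]  P^-=[0.5273 0.0876; 0.0876 0.5500]  H_jac=[0.3518 -0.9361]  S=[0.7595]  K=[0.1363; -0.6373]  nu=[-2.2458]  x^+=[0.8815, -1.7288]  P^+=[0.5132 0.1536; 0.1536 0.2415]
step 2: x^-=[0.6395, -1.7288]  P^-=[0.8009 0.1894; 0.1894 0.4515]  H_jac=[0.3469 -0.9379]  S=[0.6403]  K=[0.1566; -0.5587]  nu=[-2.6233]  x^+=[0.2288, -0.2631]  P^+=[0.7852 0.2454; 0.2454 0.2516]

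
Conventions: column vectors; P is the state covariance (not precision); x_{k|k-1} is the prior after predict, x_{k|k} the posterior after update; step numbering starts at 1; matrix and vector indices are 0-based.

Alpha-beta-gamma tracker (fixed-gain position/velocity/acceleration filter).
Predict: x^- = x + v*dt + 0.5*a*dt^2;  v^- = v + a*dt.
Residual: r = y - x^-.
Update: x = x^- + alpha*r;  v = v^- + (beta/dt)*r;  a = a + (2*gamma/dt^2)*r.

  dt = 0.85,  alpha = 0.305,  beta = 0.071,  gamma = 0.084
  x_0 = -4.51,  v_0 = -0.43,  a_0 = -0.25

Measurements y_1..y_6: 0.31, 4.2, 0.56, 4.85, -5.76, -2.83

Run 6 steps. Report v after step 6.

v_post = 4.3155

step 1: x_pred=-4.9658  r=5.2758  x^+=-3.3567  v^+=-0.2018  a^+=0.9768
step 2: x_pred=-3.1754  r=7.3754  x^+=-0.9259  v^+=1.2445  a^+=2.6917
step 3: x_pred=1.1043  r=-0.5443  x^+=0.9383  v^+=3.4870  a^+=2.5652
step 4: x_pred=4.8289  r=0.0211  x^+=4.8353  v^+=5.6691  a^+=2.5701
step 5: x_pred=10.5826  r=-16.3426  x^+=5.5981  v^+=6.4886  a^+=-1.2300
step 6: x_pred=10.6691  r=-13.4991  x^+=6.5518  v^+=4.3155  a^+=-4.3689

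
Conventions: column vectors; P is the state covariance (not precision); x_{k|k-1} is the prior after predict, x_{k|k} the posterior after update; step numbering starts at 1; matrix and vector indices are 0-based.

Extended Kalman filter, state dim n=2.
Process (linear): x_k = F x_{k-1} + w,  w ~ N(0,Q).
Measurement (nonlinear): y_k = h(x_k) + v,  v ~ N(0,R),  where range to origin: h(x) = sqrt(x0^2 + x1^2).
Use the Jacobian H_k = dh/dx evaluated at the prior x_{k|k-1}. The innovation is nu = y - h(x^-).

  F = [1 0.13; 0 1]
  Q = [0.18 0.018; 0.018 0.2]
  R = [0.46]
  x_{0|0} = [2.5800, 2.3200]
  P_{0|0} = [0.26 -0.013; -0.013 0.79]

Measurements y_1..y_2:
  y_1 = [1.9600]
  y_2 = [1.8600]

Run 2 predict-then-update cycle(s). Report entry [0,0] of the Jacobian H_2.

step 1: x^-=[2.8816, 2.3200]  P^-=[0.4500 0.1077; 0.1077 0.9900]  H_jac=[0.7789 0.6271]  S=[1.2276]  K=[0.3405; 0.5741]  nu=[-1.7395]  x^+=[2.2892, 1.3214]  P^+=[0.3076 -0.1323; -0.1323 0.5854]
step 2: x^-=[2.4610, 1.3214]  P^-=[0.4631 -0.0382; -0.0382 0.7854]  H_jac=[0.8810 0.4731]  S=[0.9634]  K=[0.4048; 0.3507]  nu=[-0.9333]  x^+=[2.0832, 0.9940]  P^+=[0.3053 -0.1750; -0.1750 0.6669]

H_jac[0,0] = 0.8810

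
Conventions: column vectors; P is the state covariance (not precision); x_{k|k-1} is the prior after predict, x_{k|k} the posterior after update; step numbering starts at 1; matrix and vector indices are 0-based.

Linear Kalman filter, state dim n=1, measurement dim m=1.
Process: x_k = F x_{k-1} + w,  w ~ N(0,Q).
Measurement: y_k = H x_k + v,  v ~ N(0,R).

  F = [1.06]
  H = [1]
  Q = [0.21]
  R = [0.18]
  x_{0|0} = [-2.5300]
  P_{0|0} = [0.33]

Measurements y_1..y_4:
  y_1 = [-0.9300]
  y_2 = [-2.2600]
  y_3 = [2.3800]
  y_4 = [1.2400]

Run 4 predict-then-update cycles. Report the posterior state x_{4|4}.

step 1: x^-=[-2.6818]  P^-=[0.5808]  S=[0.7608]  K=[0.7634]  nu=[1.7518]  x^+=[-1.3445]  P^+=[0.1374]
step 2: x^-=[-1.4251]  P^-=[0.3644]  S=[0.5444]  K=[0.6694]  nu=[-0.8349]  x^+=[-1.9840]  P^+=[0.1205]
step 3: x^-=[-2.1030]  P^-=[0.3454]  S=[0.5254]  K=[0.6574]  nu=[4.4830]  x^+=[0.8441]  P^+=[0.1183]
step 4: x^-=[0.8947]  P^-=[0.3430]  S=[0.5230]  K=[0.6558]  nu=[0.3453]  x^+=[1.1212]  P^+=[0.1180]

x_post = [1.1212]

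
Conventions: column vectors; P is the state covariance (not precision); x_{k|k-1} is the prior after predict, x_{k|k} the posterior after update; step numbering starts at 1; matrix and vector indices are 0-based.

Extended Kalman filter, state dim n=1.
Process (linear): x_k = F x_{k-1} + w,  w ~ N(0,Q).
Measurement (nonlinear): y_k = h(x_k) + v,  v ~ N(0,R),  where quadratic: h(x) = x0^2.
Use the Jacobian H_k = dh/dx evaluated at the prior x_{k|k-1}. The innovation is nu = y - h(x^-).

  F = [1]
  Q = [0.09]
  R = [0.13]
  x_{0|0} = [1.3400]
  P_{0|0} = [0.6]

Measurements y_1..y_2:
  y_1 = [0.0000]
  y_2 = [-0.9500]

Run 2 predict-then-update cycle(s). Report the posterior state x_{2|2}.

step 1: x^-=[1.3400]  P^-=[0.6900]  H_jac=[2.6800]  S=[5.0859]  K=[0.3636]  nu=[-1.7956]  x^+=[0.6871]  P^+=[0.0176]
step 2: x^-=[0.6871]  P^-=[0.1076]  H_jac=[1.3743]  S=[0.3333]  K=[0.4438]  nu=[-1.4221]  x^+=[0.0559]  P^+=[0.0420]

x_post = [0.0559]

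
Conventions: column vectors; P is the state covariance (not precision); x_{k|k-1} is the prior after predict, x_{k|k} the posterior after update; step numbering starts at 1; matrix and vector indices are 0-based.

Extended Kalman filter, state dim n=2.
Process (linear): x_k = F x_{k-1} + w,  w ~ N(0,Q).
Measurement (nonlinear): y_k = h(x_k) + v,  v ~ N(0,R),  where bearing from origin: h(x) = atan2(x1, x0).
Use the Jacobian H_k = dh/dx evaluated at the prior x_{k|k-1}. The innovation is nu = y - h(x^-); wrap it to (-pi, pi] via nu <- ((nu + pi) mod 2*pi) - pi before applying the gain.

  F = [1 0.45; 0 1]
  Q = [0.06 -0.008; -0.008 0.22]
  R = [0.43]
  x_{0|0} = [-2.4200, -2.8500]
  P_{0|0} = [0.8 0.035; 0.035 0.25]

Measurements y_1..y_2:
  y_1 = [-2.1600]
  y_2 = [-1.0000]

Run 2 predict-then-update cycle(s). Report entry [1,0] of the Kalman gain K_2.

step 1: x^-=[-3.7025, -2.8500]  P^-=[0.9421 0.1395; 0.1395 0.4700]  H_jac=[0.1305 -0.1696]  S=[0.4534]  K=[0.2191; -0.1356]  nu=[0.3256]  x^+=[-3.6312, -2.8942]  P^+=[0.9204 0.1530; 0.1530 0.4617]
step 2: x^-=[-4.9335, -2.8942]  P^-=[1.2115 0.3527; 0.3527 0.6817]  H_jac=[0.0885 -0.1508]  S=[0.4456]  K=[0.1212; -0.1607]  nu=[1.6111]  x^+=[-4.7383, -3.1530]  P^+=[1.2050 0.3614; 0.3614 0.6702]

K[1,0] = -0.1607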